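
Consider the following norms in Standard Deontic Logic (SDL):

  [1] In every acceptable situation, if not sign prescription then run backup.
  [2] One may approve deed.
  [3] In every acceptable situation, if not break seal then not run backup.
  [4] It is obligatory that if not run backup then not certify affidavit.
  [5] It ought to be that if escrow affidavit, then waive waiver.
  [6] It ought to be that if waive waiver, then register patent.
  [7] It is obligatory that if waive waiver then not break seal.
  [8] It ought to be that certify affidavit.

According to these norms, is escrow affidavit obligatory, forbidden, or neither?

Forbidden

From premise 8 we have O(certify_affidavit).
Premise 4, O(¬run_backup → ¬certify_affidavit), contraposes to O(certify_affidavit → run_backup); with O(certify_affidavit) we get O(run_backup).
Premise 3, O(¬break_seal → ¬run_backup), contraposes to O(run_backup → break_seal); with O(run_backup) we get O(break_seal).
Premise 7, O(waive_waiver → ¬break_seal), contraposes to O(break_seal → ¬waive_waiver); with O(break_seal) we get O(¬waive_waiver).
The contrapositive of premise 5 (O(escrow_affidavit → waive_waiver)) is O(¬waive_waiver → ¬escrow_affidavit), and O(¬waive_waiver) is already established, so O(¬escrow_affidavit).
Premises 1, 2, 6 do not contribute to this derivation.
Thus O(¬escrow_affidavit), which is F(escrow_affidavit): escrow_affidavit is forbidden.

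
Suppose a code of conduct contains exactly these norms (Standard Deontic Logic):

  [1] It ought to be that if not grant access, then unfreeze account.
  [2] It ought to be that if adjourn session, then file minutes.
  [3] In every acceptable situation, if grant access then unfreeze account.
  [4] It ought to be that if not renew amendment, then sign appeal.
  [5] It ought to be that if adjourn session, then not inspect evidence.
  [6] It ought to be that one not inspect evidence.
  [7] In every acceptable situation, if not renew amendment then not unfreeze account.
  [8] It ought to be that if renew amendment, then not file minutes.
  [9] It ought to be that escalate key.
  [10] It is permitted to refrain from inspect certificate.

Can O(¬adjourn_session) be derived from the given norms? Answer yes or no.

By case analysis on grant_access: premise 3 gives O(grant_access → unfreeze_account) and premise 1 gives O(¬grant_access → unfreeze_account), so O(unfreeze_account) either way.
Premise 7, O(¬renew_amendment → ¬unfreeze_account), contraposes to O(unfreeze_account → renew_amendment); with O(unfreeze_account) we get O(renew_amendment).
Premise 8 is O(renew_amendment → ¬file_minutes); since O(renew_amendment), deontic closure gives O(¬file_minutes).
The contrapositive of premise 2 (O(adjourn_session → file_minutes)) is O(¬file_minutes → ¬adjourn_session), and O(¬file_minutes) is already established, so O(¬adjourn_session).
Premises 4, 5, 6, 9, 10 do not contribute to this derivation.
So O(¬adjourn_session) follows.

Yes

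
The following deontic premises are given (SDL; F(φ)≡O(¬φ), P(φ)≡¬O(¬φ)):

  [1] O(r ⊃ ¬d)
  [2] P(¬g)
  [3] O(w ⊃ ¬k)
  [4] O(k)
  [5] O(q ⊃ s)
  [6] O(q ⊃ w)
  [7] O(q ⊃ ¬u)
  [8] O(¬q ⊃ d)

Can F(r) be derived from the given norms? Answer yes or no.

Yes

Premise 4 states O(k) outright.
The contrapositive of premise 3 (O(w ⊃ ¬k)) is O(k ⊃ ¬w), and O(k) is already established, so O(¬w).
The contrapositive of premise 6 (O(q ⊃ w)) is O(¬w ⊃ ¬q), and O(¬w) is already established, so O(¬q).
From O(¬q) and premise 8, O(¬q ⊃ d), we obtain O(d).
Premise 1, O(r ⊃ ¬d), contraposes to O(d ⊃ ¬r); with O(d) we get O(¬r).
Premises 2, 5, 7 do not contribute to this derivation.
So O(¬r) holds, i.e. F(r). The claim follows.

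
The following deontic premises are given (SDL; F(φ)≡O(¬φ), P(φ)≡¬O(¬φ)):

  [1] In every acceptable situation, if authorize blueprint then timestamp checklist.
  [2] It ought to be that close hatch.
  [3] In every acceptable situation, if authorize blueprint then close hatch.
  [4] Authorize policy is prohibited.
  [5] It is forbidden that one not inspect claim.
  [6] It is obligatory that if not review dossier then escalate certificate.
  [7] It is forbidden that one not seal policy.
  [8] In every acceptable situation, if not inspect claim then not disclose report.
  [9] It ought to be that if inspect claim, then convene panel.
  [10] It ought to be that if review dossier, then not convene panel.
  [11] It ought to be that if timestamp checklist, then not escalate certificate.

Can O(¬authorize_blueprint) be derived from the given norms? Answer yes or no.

F(¬inspect_claim) at premise 5 means O(inspect_claim).
From O(inspect_claim) and premise 9, O(inspect_claim → convene_panel), we obtain O(convene_panel).
The contrapositive of premise 10 (O(review_dossier → ¬convene_panel)) is O(convene_panel → ¬review_dossier), and O(convene_panel) is already established, so O(¬review_dossier).
Applying K to premise 6 (O(¬review_dossier → escalate_certificate)) and O(¬review_dossier) yields O(escalate_certificate).
Premise 11, O(timestamp_checklist → ¬escalate_certificate), contraposes to O(escalate_certificate → ¬timestamp_checklist); with O(escalate_certificate) we get O(¬timestamp_checklist).
The contrapositive of premise 1 (O(authorize_blueprint → timestamp_checklist)) is O(¬timestamp_checklist → ¬authorize_blueprint), and O(¬timestamp_checklist) is already established, so O(¬authorize_blueprint).
Premises 2, 3, 4, 7, 8 do not contribute to this derivation.
So O(¬authorize_blueprint) follows.

Yes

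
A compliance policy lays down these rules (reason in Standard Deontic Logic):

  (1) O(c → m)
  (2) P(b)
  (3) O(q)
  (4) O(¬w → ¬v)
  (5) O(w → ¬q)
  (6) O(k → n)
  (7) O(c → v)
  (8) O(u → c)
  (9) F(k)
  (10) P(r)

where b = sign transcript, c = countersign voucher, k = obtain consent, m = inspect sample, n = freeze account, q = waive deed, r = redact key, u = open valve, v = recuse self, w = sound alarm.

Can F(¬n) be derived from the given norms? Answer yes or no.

No

Premise 6 is O(k → n), but O(k) is not derivable from the premises, so it does not yield O(n).
No other premise forces O(n). An ideal world satisfying every premise can still have ¬n true, so F(¬n) is not derivable.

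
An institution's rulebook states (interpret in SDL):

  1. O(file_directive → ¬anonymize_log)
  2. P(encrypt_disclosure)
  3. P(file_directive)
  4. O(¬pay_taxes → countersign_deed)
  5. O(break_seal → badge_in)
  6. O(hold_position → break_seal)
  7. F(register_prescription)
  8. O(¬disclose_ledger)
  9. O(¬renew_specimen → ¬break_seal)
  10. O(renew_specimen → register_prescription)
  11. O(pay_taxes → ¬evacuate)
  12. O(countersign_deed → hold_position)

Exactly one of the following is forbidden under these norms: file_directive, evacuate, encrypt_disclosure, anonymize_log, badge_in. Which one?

F(register_prescription) at premise 7 means O(¬register_prescription).
Premise 10 is O(renew_specimen → register_prescription); contrapositively O(¬register_prescription → ¬renew_specimen). Since O(¬register_prescription) holds, K gives O(¬renew_specimen).
Premise 9 is O(¬renew_specimen → ¬break_seal); since O(¬renew_specimen), deontic closure gives O(¬break_seal).
Premise 6, O(hold_position → break_seal), contraposes to O(¬break_seal → ¬hold_position); with O(¬break_seal) we get O(¬hold_position).
Premise 12 is O(countersign_deed → hold_position); contrapositively O(¬hold_position → ¬countersign_deed). Since O(¬hold_position) holds, K gives O(¬countersign_deed).
Premise 4 is O(¬pay_taxes → countersign_deed); contrapositively O(¬countersign_deed → pay_taxes). Since O(¬countersign_deed) holds, K gives O(pay_taxes).
From O(pay_taxes) and premise 11, O(pay_taxes → ¬evacuate), we obtain O(¬evacuate).
So O(¬evacuate) holds, i.e. evacuate is forbidden. None of the other listed options is forbidden under the premises.

evacuate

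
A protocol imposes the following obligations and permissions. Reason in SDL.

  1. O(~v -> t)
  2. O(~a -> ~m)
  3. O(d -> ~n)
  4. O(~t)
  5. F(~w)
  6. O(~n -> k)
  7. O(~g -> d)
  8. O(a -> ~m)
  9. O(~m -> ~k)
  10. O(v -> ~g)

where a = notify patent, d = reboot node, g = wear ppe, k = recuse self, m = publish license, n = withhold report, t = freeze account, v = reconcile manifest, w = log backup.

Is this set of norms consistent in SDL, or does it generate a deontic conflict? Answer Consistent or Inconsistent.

Inconsistent

By case analysis on a: premise 8 gives O(a -> ~m) and premise 2 gives O(~a -> ~m), so O(~m) either way.
From O(~m) and premise 9, O(~m -> ~k), we obtain O(~k).
Premise 6, O(~n -> k), contraposes to O(~k -> n); with O(~k) we get O(n).
Premise 3, O(d -> ~n), contraposes to O(n -> ~d); with O(n) we get O(~d).
The contrapositive of premise 7 (O(~g -> d)) is O(~d -> g), and O(~d) is already established, so O(g).
The contrapositive of premise 10 (O(v -> ~g)) is O(g -> ~v), and O(g) is already established, so O(~v).
Premise 1 is O(~v -> t); since O(~v), deontic closure gives O(t).
But premise 4 directly asserts O(~t).
We now have both O(t) and O(~t) — t is simultaneously obligatory and forbidden, violating the D-axiom.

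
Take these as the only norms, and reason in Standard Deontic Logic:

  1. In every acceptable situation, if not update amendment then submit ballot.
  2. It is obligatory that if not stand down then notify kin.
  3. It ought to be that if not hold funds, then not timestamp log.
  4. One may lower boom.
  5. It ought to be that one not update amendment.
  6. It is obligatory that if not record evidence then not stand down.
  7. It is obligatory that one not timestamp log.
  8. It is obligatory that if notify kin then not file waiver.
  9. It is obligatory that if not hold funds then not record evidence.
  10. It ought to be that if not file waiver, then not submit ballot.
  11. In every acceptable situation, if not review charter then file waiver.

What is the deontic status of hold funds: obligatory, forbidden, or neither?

Obligatory

Premise 5 gives O(¬update_amendment).
Premise 1 is O(¬update_amendment → submit_ballot); since O(¬update_amendment), deontic closure gives O(submit_ballot).
Premise 10, O(¬file_waiver → ¬submit_ballot), contraposes to O(submit_ballot → file_waiver); with O(submit_ballot) we get O(file_waiver).
The contrapositive of premise 8 (O(notify_kin → ¬file_waiver)) is O(file_waiver → ¬notify_kin), and O(file_waiver) is already established, so O(¬notify_kin).
The contrapositive of premise 2 (O(¬stand_down → notify_kin)) is O(¬notify_kin → stand_down), and O(¬notify_kin) is already established, so O(stand_down).
The contrapositive of premise 6 (O(¬record_evidence → ¬stand_down)) is O(stand_down → record_evidence), and O(stand_down) is already established, so O(record_evidence).
The contrapositive of premise 9 (O(¬hold_funds → ¬record_evidence)) is O(record_evidence → hold_funds), and O(record_evidence) is already established, so O(hold_funds).
Premises 3, 4, 7, 11 do not contribute to this derivation.
Hence hold_funds is obligatory.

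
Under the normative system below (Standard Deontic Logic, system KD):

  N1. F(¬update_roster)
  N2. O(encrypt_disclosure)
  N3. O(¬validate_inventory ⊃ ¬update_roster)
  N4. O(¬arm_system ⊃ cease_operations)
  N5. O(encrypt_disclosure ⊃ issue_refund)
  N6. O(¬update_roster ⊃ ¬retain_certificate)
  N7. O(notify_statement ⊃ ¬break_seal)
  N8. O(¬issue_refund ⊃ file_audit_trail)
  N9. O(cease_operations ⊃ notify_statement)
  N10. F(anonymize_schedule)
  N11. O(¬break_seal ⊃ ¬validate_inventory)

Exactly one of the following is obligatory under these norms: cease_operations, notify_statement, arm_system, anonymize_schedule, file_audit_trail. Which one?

arm_system

Premise 1 is F(¬update_roster), i.e. O(update_roster).
Premise 3, O(¬validate_inventory ⊃ ¬update_roster), contraposes to O(update_roster ⊃ validate_inventory); with O(update_roster) we get O(validate_inventory).
Premise 11, O(¬break_seal ⊃ ¬validate_inventory), contraposes to O(validate_inventory ⊃ break_seal); with O(validate_inventory) we get O(break_seal).
Premise 7, O(notify_statement ⊃ ¬break_seal), contraposes to O(break_seal ⊃ ¬notify_statement); with O(break_seal) we get O(¬notify_statement).
The contrapositive of premise 9 (O(cease_operations ⊃ notify_statement)) is O(¬notify_statement ⊃ ¬cease_operations), and O(¬notify_statement) is already established, so O(¬cease_operations).
Premise 4, O(¬arm_system ⊃ cease_operations), contraposes to O(¬cease_operations ⊃ arm_system); with O(¬cease_operations) we get O(arm_system).
So O(arm_system) holds — arm_system is obligatory. None of the other listed options is made obligatory by any chain of premises.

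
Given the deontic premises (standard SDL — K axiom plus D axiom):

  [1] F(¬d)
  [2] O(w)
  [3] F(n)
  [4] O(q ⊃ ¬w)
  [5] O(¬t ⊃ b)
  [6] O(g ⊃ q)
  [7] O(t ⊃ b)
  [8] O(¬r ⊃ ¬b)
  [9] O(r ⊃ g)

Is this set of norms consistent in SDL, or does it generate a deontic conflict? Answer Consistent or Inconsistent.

Premises 5 and 7 are O(¬t ⊃ b) and O(t ⊃ b); every ideal world satisfies ¬t or t, so in either case b holds — hence O(b).
The contrapositive of premise 8 (O(¬r ⊃ ¬b)) is O(b ⊃ r), and O(b) is already established, so O(r).
Premise 9 is O(r ⊃ g); since O(r), deontic closure gives O(g).
Applying K to premise 6 (O(g ⊃ q)) and O(g) yields O(q).
Premise 4 is O(q ⊃ ¬w); since O(q), deontic closure gives O(¬w).
Yet premise 2 states O(w).
We now have both O(¬w) and O(w) — w is simultaneously obligatory and forbidden, violating the D-axiom.

Inconsistent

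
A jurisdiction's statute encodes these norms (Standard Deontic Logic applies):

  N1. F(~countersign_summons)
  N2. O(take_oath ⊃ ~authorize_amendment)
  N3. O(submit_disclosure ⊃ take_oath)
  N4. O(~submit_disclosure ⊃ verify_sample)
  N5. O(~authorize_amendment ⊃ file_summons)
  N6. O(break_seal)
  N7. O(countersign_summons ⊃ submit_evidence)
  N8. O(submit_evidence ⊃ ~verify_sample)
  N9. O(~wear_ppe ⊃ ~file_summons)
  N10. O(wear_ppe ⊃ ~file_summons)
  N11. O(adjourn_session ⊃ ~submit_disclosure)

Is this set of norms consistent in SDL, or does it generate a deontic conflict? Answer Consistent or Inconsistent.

By case analysis on ~wear_ppe: premise 9 gives O(~wear_ppe ⊃ ~file_summons) and premise 10 gives O(wear_ppe ⊃ ~file_summons), so O(~file_summons) either way.
The contrapositive of premise 5 (O(~authorize_amendment ⊃ file_summons)) is O(~file_summons ⊃ authorize_amendment), and O(~file_summons) is already established, so O(authorize_amendment).
The contrapositive of premise 2 (O(take_oath ⊃ ~authorize_amendment)) is O(authorize_amendment ⊃ ~take_oath), and O(authorize_amendment) is already established, so O(~take_oath).
Premise 3, O(submit_disclosure ⊃ take_oath), contraposes to O(~take_oath ⊃ ~submit_disclosure); with O(~take_oath) we get O(~submit_disclosure).
Premise 4 is O(~submit_disclosure ⊃ verify_sample); since O(~submit_disclosure), deontic closure gives O(verify_sample).
Premise 8 is O(submit_evidence ⊃ ~verify_sample); contrapositively O(verify_sample ⊃ ~submit_evidence). Since O(verify_sample) holds, K gives O(~submit_evidence).
Premise 7, O(countersign_summons ⊃ submit_evidence), contraposes to O(~submit_evidence ⊃ ~countersign_summons); with O(~submit_evidence) we get O(~countersign_summons).
However, F(~countersign_summons) at premise 1 amounts to O(countersign_summons).
We now have both O(~countersign_summons) and O(countersign_summons) — countersign_summons is simultaneously obligatory and forbidden, violating the D-axiom.

Inconsistent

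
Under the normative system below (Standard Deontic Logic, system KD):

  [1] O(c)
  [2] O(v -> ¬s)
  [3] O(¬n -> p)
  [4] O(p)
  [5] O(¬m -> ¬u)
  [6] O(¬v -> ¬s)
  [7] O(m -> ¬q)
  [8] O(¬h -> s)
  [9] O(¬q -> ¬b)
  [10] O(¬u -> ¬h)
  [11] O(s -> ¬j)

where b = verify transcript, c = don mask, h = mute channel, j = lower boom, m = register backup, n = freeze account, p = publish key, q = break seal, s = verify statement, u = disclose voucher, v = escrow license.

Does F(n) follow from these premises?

Premise 3 is O(¬n -> p); even if O(p) held, inferring O(¬n) would be affirming the consequent — invalid.
No other premise forces O(¬n). An ideal world satisfying every premise can still have n true, so F(n) is not derivable.

No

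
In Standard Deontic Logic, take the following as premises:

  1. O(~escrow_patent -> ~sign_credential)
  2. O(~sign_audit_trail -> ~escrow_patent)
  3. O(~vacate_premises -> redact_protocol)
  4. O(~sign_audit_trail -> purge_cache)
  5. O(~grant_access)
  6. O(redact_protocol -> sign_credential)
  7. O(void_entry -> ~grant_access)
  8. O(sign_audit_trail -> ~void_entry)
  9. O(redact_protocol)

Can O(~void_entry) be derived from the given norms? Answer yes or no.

Yes

Premise 9 states O(redact_protocol) outright.
With premise 6, O(redact_protocol -> sign_credential), the K-axiom yields O(sign_credential).
Premise 1 is O(~escrow_patent -> ~sign_credential); contrapositively O(sign_credential -> escrow_patent). Since O(sign_credential) holds, K gives O(escrow_patent).
Premise 2 is O(~sign_audit_trail -> ~escrow_patent); contrapositively O(escrow_patent -> sign_audit_trail). Since O(escrow_patent) holds, K gives O(sign_audit_trail).
With premise 8, O(sign_audit_trail -> ~void_entry), the K-axiom yields O(~void_entry).
Premises 3, 4, 5, 7 do not contribute to this derivation.
So O(~void_entry) follows.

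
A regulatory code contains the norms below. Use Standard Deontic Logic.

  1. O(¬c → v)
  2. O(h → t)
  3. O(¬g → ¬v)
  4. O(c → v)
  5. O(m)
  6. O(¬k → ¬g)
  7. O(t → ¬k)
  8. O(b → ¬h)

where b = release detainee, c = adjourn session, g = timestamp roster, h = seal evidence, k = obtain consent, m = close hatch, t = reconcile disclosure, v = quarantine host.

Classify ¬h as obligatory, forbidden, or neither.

Premises 4 and 1 are O(c → v) and O(¬c → v); every ideal world satisfies c or ¬c, so in either case v holds — hence O(v).
Premise 3, O(¬g → ¬v), contraposes to O(v → g); with O(v) we get O(g).
Premise 6 is O(¬k → ¬g); contrapositively O(g → k). Since O(g) holds, K gives O(k).
Premise 7 is O(t → ¬k); contrapositively O(k → ¬t). Since O(k) holds, K gives O(¬t).
Premise 2 is O(h → t); contrapositively O(¬t → ¬h). Since O(¬t) holds, K gives O(¬h).
Premises 5, 8 do not contribute to this derivation.
Hence ¬h is obligatory.

Obligatory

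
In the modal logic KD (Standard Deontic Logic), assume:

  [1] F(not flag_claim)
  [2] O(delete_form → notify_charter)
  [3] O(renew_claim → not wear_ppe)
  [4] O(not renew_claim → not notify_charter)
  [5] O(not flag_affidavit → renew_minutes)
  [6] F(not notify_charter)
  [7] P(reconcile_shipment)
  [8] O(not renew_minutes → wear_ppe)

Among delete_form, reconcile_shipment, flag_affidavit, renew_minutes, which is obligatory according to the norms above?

renew_minutes

Premise 6 is F(not notify_charter), i.e. O(notify_charter).
The contrapositive of premise 4 (O(not renew_claim → not notify_charter)) is O(notify_charter → renew_claim), and O(notify_charter) is already established, so O(renew_claim).
From O(renew_claim) and premise 3, O(renew_claim → not wear_ppe), we obtain O(not wear_ppe).
The contrapositive of premise 8 (O(not renew_minutes → wear_ppe)) is O(not wear_ppe → renew_minutes), and O(not wear_ppe) is already established, so O(renew_minutes).
So O(renew_minutes) holds — renew_minutes is obligatory. None of the other listed options is made obligatory by any chain of premises.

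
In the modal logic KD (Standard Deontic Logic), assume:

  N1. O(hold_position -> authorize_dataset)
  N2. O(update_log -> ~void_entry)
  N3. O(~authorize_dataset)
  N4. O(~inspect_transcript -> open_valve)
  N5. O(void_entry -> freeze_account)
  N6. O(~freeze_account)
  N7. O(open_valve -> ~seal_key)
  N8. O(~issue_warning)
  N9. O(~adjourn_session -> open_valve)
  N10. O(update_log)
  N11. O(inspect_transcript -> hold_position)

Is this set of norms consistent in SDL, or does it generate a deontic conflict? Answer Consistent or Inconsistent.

Consistent

Premise 5 is O(void_entry -> freeze_account), but O(void_entry) is not derivable from the premises, so it does not yield O(freeze_account).
So O(freeze_account) is not derivable, and the apparent clash with O(~freeze_account) does not arise.
A world satisfying every obligation exists (e.g. adjourn_session=false, authorize_dataset=false, freeze_account=false, hold_position=false, inspect_transcript=false, issue_warning=false, open_valve=true, seal_key=false, update_log=true, void_entry=false); no atom is both obligatory and forbidden, so the set is consistent.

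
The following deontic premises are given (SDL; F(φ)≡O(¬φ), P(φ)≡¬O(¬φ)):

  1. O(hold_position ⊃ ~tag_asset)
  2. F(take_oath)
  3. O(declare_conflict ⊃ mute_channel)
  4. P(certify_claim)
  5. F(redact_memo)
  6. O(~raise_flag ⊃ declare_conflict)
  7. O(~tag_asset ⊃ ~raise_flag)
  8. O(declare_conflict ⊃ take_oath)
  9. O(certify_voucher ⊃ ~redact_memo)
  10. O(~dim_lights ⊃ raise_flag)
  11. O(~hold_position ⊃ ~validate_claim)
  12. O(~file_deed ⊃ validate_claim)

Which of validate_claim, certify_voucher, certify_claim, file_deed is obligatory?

Premise 2 is F(take_oath), i.e. O(~take_oath).
Premise 8 is O(declare_conflict ⊃ take_oath); contrapositively O(~take_oath ⊃ ~declare_conflict). Since O(~take_oath) holds, K gives O(~declare_conflict).
Premise 6, O(~raise_flag ⊃ declare_conflict), contraposes to O(~declare_conflict ⊃ raise_flag); with O(~declare_conflict) we get O(raise_flag).
Premise 7, O(~tag_asset ⊃ ~raise_flag), contraposes to O(raise_flag ⊃ tag_asset); with O(raise_flag) we get O(tag_asset).
Premise 1, O(hold_position ⊃ ~tag_asset), contraposes to O(tag_asset ⊃ ~hold_position); with O(tag_asset) we get O(~hold_position).
Applying K to premise 11 (O(~hold_position ⊃ ~validate_claim)) and O(~hold_position) yields O(~validate_claim).
Premise 12, O(~file_deed ⊃ validate_claim), contraposes to O(~validate_claim ⊃ file_deed); with O(~validate_claim) we get O(file_deed).
So O(file_deed) holds — file_deed is obligatory. None of the other listed options is made obligatory by any chain of premises.

file_deed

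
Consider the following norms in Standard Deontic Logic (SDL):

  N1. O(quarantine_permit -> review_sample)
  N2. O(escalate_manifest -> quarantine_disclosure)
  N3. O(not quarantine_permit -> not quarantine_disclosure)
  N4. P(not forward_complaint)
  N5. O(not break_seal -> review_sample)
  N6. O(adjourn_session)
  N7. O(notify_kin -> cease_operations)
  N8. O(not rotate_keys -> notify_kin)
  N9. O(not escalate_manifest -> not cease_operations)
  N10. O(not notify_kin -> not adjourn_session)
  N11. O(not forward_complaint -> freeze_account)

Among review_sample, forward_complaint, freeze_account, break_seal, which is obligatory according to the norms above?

review_sample

From premise 6 we have O(adjourn_session).
Premise 10, O(not notify_kin -> not adjourn_session), contraposes to O(adjourn_session -> notify_kin); with O(adjourn_session) we get O(notify_kin).
With premise 7, O(notify_kin -> cease_operations), the K-axiom yields O(cease_operations).
Premise 9 is O(not escalate_manifest -> not cease_operations); contrapositively O(cease_operations -> escalate_manifest). Since O(cease_operations) holds, K gives O(escalate_manifest).
Applying K to premise 2 (O(escalate_manifest -> quarantine_disclosure)) and O(escalate_manifest) yields O(quarantine_disclosure).
Premise 3 is O(not quarantine_permit -> not quarantine_disclosure); contrapositively O(quarantine_disclosure -> quarantine_permit). Since O(quarantine_disclosure) holds, K gives O(quarantine_permit).
Applying K to premise 1 (O(quarantine_permit -> review_sample)) and O(quarantine_permit) yields O(review_sample).
So O(review_sample) holds — review_sample is obligatory. None of the other listed options is made obligatory by any chain of premises.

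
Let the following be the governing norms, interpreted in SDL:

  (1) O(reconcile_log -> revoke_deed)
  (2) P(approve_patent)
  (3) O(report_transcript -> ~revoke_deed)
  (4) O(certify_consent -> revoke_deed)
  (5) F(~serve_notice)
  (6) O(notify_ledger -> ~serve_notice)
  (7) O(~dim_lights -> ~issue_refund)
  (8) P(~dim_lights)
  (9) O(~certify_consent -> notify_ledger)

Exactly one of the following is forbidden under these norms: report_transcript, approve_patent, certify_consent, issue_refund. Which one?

Premise 5, F(~serve_notice), is equivalent to O(serve_notice).
Premise 6 is O(notify_ledger -> ~serve_notice); contrapositively O(serve_notice -> ~notify_ledger). Since O(serve_notice) holds, K gives O(~notify_ledger).
The contrapositive of premise 9 (O(~certify_consent -> notify_ledger)) is O(~notify_ledger -> certify_consent), and O(~notify_ledger) is already established, so O(certify_consent).
With premise 4, O(certify_consent -> revoke_deed), the K-axiom yields O(revoke_deed).
Premise 3 is O(report_transcript -> ~revoke_deed); contrapositively O(revoke_deed -> ~report_transcript). Since O(revoke_deed) holds, K gives O(~report_transcript).
So O(~report_transcript) holds, i.e. report_transcript is forbidden. None of the other listed options is forbidden under the premises.

report_transcript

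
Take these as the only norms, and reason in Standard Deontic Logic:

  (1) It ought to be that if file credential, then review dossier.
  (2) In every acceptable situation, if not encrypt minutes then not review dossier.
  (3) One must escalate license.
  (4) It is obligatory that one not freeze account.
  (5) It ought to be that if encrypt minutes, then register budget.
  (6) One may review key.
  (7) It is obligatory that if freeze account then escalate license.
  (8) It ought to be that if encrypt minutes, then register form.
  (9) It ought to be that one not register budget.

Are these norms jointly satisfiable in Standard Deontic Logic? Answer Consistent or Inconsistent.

Premise 7 is O(freeze_account → escalate_license); even if O(escalate_license) held, inferring O(freeze_account) would be affirming the consequent — invalid.
So O(freeze_account) is not derivable, and the apparent clash with O(¬freeze_account) does not arise.
A world satisfying every obligation exists (e.g. encrypt_minutes=false, escalate_license=true, file_credential=false, freeze_account=false, register_budget=false, register_form=false, review_dossier=false, review_key=false); no atom is both obligatory and forbidden, so the set is consistent.

Consistent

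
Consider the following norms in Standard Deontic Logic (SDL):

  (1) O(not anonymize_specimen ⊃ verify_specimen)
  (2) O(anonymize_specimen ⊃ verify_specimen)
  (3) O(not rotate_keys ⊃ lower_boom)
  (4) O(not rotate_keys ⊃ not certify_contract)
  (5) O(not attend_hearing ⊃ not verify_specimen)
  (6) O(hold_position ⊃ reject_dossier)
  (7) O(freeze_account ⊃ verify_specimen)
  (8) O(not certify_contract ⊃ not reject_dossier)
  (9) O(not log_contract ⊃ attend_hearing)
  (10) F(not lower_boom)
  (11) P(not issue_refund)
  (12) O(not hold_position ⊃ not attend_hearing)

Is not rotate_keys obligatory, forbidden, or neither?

Forbidden

By case analysis on not anonymize_specimen: premise 1 gives O(not anonymize_specimen ⊃ verify_specimen) and premise 2 gives O(anonymize_specimen ⊃ verify_specimen), so O(verify_specimen) either way.
Premise 5, O(not attend_hearing ⊃ not verify_specimen), contraposes to O(verify_specimen ⊃ attend_hearing); with O(verify_specimen) we get O(attend_hearing).
Premise 12, O(not hold_position ⊃ not attend_hearing), contraposes to O(attend_hearing ⊃ hold_position); with O(attend_hearing) we get O(hold_position).
Applying K to premise 6 (O(hold_position ⊃ reject_dossier)) and O(hold_position) yields O(reject_dossier).
The contrapositive of premise 8 (O(not certify_contract ⊃ not reject_dossier)) is O(reject_dossier ⊃ certify_contract), and O(reject_dossier) is already established, so O(certify_contract).
Premise 4, O(not rotate_keys ⊃ not certify_contract), contraposes to O(certify_contract ⊃ rotate_keys); with O(certify_contract) we get O(rotate_keys).
Premises 3, 7, 9, 10, 11 do not contribute to this derivation.
Thus O(rotate_keys), which is F(not rotate_keys): not rotate_keys is forbidden.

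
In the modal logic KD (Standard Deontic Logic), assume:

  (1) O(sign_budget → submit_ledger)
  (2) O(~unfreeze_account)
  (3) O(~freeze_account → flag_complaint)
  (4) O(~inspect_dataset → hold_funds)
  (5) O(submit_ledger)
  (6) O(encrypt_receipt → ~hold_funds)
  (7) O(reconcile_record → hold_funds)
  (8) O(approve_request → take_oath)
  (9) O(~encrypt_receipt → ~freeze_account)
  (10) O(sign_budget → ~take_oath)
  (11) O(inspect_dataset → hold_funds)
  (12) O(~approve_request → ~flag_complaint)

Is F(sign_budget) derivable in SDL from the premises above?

Yes

By case analysis on inspect_dataset: premise 11 gives O(inspect_dataset → hold_funds) and premise 4 gives O(~inspect_dataset → hold_funds), so O(hold_funds) either way.
Premise 6 is O(encrypt_receipt → ~hold_funds); contrapositively O(hold_funds → ~encrypt_receipt). Since O(hold_funds) holds, K gives O(~encrypt_receipt).
Premise 9 is O(~encrypt_receipt → ~freeze_account); since O(~encrypt_receipt), deontic closure gives O(~freeze_account).
Premise 3 is O(~freeze_account → flag_complaint); since O(~freeze_account), deontic closure gives O(flag_complaint).
The contrapositive of premise 12 (O(~approve_request → ~flag_complaint)) is O(flag_complaint → approve_request), and O(flag_complaint) is already established, so O(approve_request).
Premise 8 is O(approve_request → take_oath); since O(approve_request), deontic closure gives O(take_oath).
Premise 10, O(sign_budget → ~take_oath), contraposes to O(take_oath → ~sign_budget); with O(take_oath) we get O(~sign_budget).
Premises 1, 2, 5, 7 do not contribute to this derivation.
So O(~sign_budget) holds, i.e. F(sign_budget). The claim follows.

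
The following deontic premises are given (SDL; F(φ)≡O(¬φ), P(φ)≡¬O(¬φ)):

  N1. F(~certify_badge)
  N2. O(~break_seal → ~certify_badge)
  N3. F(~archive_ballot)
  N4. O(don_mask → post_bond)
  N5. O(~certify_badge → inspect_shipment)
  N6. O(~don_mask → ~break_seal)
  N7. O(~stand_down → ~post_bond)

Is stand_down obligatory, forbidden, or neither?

Obligatory

F(~certify_badge) at premise 1 means O(certify_badge).
Premise 2, O(~break_seal → ~certify_badge), contraposes to O(certify_badge → break_seal); with O(certify_badge) we get O(break_seal).
The contrapositive of premise 6 (O(~don_mask → ~break_seal)) is O(break_seal → don_mask), and O(break_seal) is already established, so O(don_mask).
With premise 4, O(don_mask → post_bond), the K-axiom yields O(post_bond).
Premise 7 is O(~stand_down → ~post_bond); contrapositively O(post_bond → stand_down). Since O(post_bond) holds, K gives O(stand_down).
Premises 3, 5 do not contribute to this derivation.
Hence stand_down is obligatory.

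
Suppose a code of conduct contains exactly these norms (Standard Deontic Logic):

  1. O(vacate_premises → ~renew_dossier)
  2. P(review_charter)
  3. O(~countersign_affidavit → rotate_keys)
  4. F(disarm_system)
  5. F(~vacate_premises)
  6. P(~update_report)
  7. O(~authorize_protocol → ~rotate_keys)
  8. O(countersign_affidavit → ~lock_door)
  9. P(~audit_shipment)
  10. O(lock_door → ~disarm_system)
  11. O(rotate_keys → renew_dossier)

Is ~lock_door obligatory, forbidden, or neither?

Obligatory

Premise 5 is F(~vacate_premises), i.e. O(vacate_premises).
With premise 1, O(vacate_premises → ~renew_dossier), the K-axiom yields O(~renew_dossier).
Premise 11, O(rotate_keys → renew_dossier), contraposes to O(~renew_dossier → ~rotate_keys); with O(~renew_dossier) we get O(~rotate_keys).
Premise 3 is O(~countersign_affidavit → rotate_keys); contrapositively O(~rotate_keys → countersign_affidavit). Since O(~rotate_keys) holds, K gives O(countersign_affidavit).
With premise 8, O(countersign_affidavit → ~lock_door), the K-axiom yields O(~lock_door).
Premises 2, 4, 6, 7, 9, 10 do not contribute to this derivation.
Hence ~lock_door is obligatory.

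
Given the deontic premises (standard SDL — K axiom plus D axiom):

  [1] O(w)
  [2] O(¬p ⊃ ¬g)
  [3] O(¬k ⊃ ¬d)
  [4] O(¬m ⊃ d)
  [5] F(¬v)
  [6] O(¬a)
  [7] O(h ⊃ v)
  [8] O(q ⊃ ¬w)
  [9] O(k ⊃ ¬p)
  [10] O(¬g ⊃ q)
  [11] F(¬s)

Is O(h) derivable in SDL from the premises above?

Premise 7 is O(h ⊃ v); even if O(v) held, inferring O(h) would be affirming the consequent — invalid.
No other premise forces O(h). An ideal world satisfying every premise can still have h false, so O(h) is not derivable.

No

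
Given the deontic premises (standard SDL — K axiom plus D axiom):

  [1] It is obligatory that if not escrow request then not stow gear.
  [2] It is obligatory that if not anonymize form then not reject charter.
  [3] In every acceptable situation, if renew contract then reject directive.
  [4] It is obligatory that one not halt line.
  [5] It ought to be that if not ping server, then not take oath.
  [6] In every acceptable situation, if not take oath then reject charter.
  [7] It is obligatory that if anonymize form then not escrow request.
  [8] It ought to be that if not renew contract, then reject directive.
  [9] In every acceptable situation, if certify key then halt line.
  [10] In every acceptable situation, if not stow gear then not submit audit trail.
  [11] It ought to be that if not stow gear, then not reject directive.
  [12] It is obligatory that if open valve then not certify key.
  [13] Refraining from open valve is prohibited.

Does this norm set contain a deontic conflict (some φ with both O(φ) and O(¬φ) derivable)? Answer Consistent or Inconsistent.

Consistent

Premise 9 is O(certify_key → halt_line), but O(certify_key) is not derivable from the premises, so it does not yield O(halt_line).
So O(halt_line) is not derivable, and the apparent clash with O(¬halt_line) does not arise.
A world satisfying every obligation exists (e.g. anonymize_form=false, certify_key=false, escrow_request=true, halt_line=false, open_valve=true, ping_server=true, reject_charter=false, reject_directive=true, renew_contract=false, stow_gear=true, submit_audit_trail=false, take_oath=true); no atom is both obligatory and forbidden, so the set is consistent.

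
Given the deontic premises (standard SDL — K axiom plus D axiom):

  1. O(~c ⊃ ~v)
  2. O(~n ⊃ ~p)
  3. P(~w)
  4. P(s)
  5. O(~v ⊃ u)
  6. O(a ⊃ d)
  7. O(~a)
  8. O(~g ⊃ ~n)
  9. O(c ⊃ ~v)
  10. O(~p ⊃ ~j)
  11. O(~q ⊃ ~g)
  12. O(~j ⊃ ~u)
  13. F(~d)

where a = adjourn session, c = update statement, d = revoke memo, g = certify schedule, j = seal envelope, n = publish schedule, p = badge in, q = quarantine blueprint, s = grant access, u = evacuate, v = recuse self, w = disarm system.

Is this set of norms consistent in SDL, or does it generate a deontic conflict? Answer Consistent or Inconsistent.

Premise 6 is O(a ⊃ d); even if O(d) held, inferring O(a) would be affirming the consequent — invalid.
So O(a) is not derivable, and the apparent clash with O(~a) does not arise.
A world satisfying every obligation exists (e.g. a=false, c=false, d=true, g=true, j=true, n=true, p=true, q=true, s=false, u=true, v=false, w=false); no atom is both obligatory and forbidden, so the set is consistent.

Consistent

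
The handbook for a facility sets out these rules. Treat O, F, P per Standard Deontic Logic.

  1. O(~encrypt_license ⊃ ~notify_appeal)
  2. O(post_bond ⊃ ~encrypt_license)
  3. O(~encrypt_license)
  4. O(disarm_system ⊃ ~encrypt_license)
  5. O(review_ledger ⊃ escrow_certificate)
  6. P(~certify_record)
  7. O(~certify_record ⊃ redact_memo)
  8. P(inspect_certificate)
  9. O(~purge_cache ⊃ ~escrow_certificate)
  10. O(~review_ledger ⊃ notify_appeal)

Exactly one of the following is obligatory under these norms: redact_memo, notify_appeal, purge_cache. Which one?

Premise 3 states O(~encrypt_license) outright.
Premise 1 is O(~encrypt_license ⊃ ~notify_appeal); since O(~encrypt_license), deontic closure gives O(~notify_appeal).
Premise 10, O(~review_ledger ⊃ notify_appeal), contraposes to O(~notify_appeal ⊃ review_ledger); with O(~notify_appeal) we get O(review_ledger).
From O(review_ledger) and premise 5, O(review_ledger ⊃ escrow_certificate), we obtain O(escrow_certificate).
Premise 9 is O(~purge_cache ⊃ ~escrow_certificate); contrapositively O(escrow_certificate ⊃ purge_cache). Since O(escrow_certificate) holds, K gives O(purge_cache).
So O(purge_cache) holds — purge_cache is obligatory. None of the other listed options is made obligatory by any chain of premises.

purge_cache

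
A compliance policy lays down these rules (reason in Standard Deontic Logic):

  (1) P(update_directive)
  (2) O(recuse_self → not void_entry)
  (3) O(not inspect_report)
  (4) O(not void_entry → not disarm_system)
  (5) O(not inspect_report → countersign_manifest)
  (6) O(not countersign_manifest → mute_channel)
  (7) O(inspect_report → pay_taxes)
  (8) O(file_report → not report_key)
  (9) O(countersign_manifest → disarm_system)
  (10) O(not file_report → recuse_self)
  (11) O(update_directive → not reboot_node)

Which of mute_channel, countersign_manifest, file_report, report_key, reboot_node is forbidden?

From premise 3 we have O(not inspect_report).
With premise 5, O(not inspect_report → countersign_manifest), the K-axiom yields O(countersign_manifest).
With premise 9, O(countersign_manifest → disarm_system), the K-axiom yields O(disarm_system).
Premise 4 is O(not void_entry → not disarm_system); contrapositively O(disarm_system → void_entry). Since O(disarm_system) holds, K gives O(void_entry).
Premise 2 is O(recuse_self → not void_entry); contrapositively O(void_entry → not recuse_self). Since O(void_entry) holds, K gives O(not recuse_self).
Premise 10, O(not file_report → recuse_self), contraposes to O(not recuse_self → file_report); with O(not recuse_self) we get O(file_report).
With premise 8, O(file_report → not report_key), the K-axiom yields O(not report_key).
So O(not report_key) holds, i.e. report_key is forbidden. None of the other listed options is forbidden under the premises.

report_key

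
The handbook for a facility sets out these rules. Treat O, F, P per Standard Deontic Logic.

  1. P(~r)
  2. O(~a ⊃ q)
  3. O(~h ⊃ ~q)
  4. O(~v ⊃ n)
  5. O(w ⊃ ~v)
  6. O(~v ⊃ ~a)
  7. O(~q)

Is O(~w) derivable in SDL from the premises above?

Premise 7 gives O(~q).
The contrapositive of premise 2 (O(~a ⊃ q)) is O(~q ⊃ a), and O(~q) is already established, so O(a).
The contrapositive of premise 6 (O(~v ⊃ ~a)) is O(a ⊃ v), and O(a) is already established, so O(v).
The contrapositive of premise 5 (O(w ⊃ ~v)) is O(v ⊃ ~w), and O(v) is already established, so O(~w).
Premises 1, 3, 4 do not contribute to this derivation.
So O(~w) follows.

Yes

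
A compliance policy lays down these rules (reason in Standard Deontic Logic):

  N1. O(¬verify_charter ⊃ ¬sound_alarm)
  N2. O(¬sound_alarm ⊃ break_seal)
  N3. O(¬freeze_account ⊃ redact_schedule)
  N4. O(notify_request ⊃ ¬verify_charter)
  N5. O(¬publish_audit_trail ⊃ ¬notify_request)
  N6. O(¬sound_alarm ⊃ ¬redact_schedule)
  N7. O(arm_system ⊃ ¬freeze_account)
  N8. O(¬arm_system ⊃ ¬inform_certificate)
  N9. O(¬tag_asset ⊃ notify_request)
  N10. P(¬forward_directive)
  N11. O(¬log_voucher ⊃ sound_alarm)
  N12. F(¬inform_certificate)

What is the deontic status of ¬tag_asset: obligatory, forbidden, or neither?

Premise 12 is F(¬inform_certificate), i.e. O(inform_certificate).
Premise 8 is O(¬arm_system ⊃ ¬inform_certificate); contrapositively O(inform_certificate ⊃ arm_system). Since O(inform_certificate) holds, K gives O(arm_system).
From O(arm_system) and premise 7, O(arm_system ⊃ ¬freeze_account), we obtain O(¬freeze_account).
Applying K to premise 3 (O(¬freeze_account ⊃ redact_schedule)) and O(¬freeze_account) yields O(redact_schedule).
Premise 6, O(¬sound_alarm ⊃ ¬redact_schedule), contraposes to O(redact_schedule ⊃ sound_alarm); with O(redact_schedule) we get O(sound_alarm).
The contrapositive of premise 1 (O(¬verify_charter ⊃ ¬sound_alarm)) is O(sound_alarm ⊃ verify_charter), and O(sound_alarm) is already established, so O(verify_charter).
Premise 4 is O(notify_request ⊃ ¬verify_charter); contrapositively O(verify_charter ⊃ ¬notify_request). Since O(verify_charter) holds, K gives O(¬notify_request).
The contrapositive of premise 9 (O(¬tag_asset ⊃ notify_request)) is O(¬notify_request ⊃ tag_asset), and O(¬notify_request) is already established, so O(tag_asset).
Premises 2, 5, 10, 11 do not contribute to this derivation.
Thus O(tag_asset), which is F(¬tag_asset): ¬tag_asset is forbidden.

Forbidden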